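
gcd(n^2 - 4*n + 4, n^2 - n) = 1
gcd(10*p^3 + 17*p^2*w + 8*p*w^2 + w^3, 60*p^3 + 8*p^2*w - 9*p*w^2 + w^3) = 2*p + w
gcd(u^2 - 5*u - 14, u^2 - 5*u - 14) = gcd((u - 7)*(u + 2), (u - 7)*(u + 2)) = u^2 - 5*u - 14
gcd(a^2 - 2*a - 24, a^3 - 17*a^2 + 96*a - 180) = a - 6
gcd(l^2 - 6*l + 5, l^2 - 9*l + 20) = l - 5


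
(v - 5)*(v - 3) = v^2 - 8*v + 15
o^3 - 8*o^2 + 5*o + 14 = (o - 7)*(o - 2)*(o + 1)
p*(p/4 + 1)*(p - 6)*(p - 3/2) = p^4/4 - 7*p^3/8 - 21*p^2/4 + 9*p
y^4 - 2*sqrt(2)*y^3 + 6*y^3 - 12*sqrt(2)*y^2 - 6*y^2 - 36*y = y*(y + 6)*(y - 3*sqrt(2))*(y + sqrt(2))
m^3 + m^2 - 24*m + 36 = (m - 3)*(m - 2)*(m + 6)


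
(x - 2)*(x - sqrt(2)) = x^2 - 2*x - sqrt(2)*x + 2*sqrt(2)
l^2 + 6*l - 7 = (l - 1)*(l + 7)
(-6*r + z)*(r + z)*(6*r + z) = -36*r^3 - 36*r^2*z + r*z^2 + z^3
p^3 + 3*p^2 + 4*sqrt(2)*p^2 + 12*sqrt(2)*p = p*(p + 3)*(p + 4*sqrt(2))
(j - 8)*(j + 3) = j^2 - 5*j - 24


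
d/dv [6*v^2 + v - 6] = 12*v + 1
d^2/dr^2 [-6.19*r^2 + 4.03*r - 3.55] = -12.3800000000000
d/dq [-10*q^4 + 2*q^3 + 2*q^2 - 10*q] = -40*q^3 + 6*q^2 + 4*q - 10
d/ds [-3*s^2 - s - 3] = -6*s - 1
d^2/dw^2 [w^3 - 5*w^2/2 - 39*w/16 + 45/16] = 6*w - 5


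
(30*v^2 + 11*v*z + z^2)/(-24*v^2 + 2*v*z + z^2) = (5*v + z)/(-4*v + z)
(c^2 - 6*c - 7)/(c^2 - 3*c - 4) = (c - 7)/(c - 4)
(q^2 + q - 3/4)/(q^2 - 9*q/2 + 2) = (q + 3/2)/(q - 4)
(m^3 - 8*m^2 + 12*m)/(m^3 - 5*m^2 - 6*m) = (m - 2)/(m + 1)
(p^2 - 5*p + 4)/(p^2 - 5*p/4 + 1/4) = 4*(p - 4)/(4*p - 1)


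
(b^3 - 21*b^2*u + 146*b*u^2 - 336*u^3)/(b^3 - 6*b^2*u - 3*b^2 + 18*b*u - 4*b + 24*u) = (b^2 - 15*b*u + 56*u^2)/(b^2 - 3*b - 4)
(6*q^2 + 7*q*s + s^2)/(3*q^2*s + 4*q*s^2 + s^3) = (6*q + s)/(s*(3*q + s))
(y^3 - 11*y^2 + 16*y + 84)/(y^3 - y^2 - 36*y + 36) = (y^2 - 5*y - 14)/(y^2 + 5*y - 6)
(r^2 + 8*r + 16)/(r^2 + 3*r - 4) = (r + 4)/(r - 1)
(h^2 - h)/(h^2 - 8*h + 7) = h/(h - 7)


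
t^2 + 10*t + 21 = (t + 3)*(t + 7)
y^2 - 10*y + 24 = (y - 6)*(y - 4)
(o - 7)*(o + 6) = o^2 - o - 42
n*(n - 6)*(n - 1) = n^3 - 7*n^2 + 6*n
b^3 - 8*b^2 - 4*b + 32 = (b - 8)*(b - 2)*(b + 2)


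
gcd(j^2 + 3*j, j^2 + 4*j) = j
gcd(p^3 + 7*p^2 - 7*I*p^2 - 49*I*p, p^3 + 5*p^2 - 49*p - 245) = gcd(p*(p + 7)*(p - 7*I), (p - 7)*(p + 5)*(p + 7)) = p + 7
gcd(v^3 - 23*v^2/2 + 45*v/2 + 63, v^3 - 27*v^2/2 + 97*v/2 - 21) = v^2 - 13*v + 42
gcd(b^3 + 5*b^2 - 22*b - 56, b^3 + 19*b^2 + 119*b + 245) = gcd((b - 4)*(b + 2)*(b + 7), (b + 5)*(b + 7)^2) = b + 7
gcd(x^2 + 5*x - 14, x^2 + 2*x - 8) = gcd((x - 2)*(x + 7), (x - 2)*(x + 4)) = x - 2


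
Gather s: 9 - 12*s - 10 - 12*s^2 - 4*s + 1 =-12*s^2 - 16*s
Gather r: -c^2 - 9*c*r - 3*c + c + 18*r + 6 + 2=-c^2 - 2*c + r*(18 - 9*c) + 8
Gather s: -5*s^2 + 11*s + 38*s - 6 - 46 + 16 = -5*s^2 + 49*s - 36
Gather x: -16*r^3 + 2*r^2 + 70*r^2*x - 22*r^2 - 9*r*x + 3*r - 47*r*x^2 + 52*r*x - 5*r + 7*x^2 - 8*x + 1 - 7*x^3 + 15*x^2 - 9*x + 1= -16*r^3 - 20*r^2 - 2*r - 7*x^3 + x^2*(22 - 47*r) + x*(70*r^2 + 43*r - 17) + 2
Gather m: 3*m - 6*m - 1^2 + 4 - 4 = -3*m - 1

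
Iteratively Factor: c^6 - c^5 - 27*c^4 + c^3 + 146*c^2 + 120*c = (c - 3)*(c^5 + 2*c^4 - 21*c^3 - 62*c^2 - 40*c) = (c - 3)*(c + 1)*(c^4 + c^3 - 22*c^2 - 40*c) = (c - 3)*(c + 1)*(c + 4)*(c^3 - 3*c^2 - 10*c) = c*(c - 3)*(c + 1)*(c + 4)*(c^2 - 3*c - 10) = c*(c - 5)*(c - 3)*(c + 1)*(c + 4)*(c + 2)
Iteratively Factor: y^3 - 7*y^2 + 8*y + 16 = (y - 4)*(y^2 - 3*y - 4) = (y - 4)*(y + 1)*(y - 4)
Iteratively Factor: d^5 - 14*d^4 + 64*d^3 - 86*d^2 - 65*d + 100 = (d - 5)*(d^4 - 9*d^3 + 19*d^2 + 9*d - 20) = (d - 5)^2*(d^3 - 4*d^2 - d + 4) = (d - 5)^2*(d + 1)*(d^2 - 5*d + 4) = (d - 5)^2*(d - 4)*(d + 1)*(d - 1)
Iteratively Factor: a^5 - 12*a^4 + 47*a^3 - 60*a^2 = (a - 3)*(a^4 - 9*a^3 + 20*a^2) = a*(a - 3)*(a^3 - 9*a^2 + 20*a) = a*(a - 4)*(a - 3)*(a^2 - 5*a) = a^2*(a - 4)*(a - 3)*(a - 5)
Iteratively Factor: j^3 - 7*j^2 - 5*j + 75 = (j - 5)*(j^2 - 2*j - 15) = (j - 5)*(j + 3)*(j - 5)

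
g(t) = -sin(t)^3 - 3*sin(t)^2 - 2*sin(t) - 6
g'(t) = -3*sin(t)^2*cos(t) - 6*sin(t)*cos(t) - 2*cos(t)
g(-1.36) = -5.98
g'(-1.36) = 0.21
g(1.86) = -11.55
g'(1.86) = 3.00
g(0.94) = -10.10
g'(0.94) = -5.19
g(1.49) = -11.96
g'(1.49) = -0.88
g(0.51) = -7.81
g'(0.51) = -4.93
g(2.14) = -10.41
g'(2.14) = 4.95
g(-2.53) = -5.65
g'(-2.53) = -0.37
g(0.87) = -9.73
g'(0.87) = -5.38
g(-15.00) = -5.69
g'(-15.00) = -0.48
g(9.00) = -7.40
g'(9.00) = 4.54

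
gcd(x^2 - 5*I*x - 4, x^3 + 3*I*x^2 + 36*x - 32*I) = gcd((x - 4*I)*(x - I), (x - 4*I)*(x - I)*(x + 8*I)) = x^2 - 5*I*x - 4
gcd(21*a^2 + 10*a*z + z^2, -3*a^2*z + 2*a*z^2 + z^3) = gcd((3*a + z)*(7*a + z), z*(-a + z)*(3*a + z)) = 3*a + z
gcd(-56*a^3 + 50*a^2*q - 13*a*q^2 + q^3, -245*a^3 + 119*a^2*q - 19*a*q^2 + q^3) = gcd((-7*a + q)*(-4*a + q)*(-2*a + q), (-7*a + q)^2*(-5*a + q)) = -7*a + q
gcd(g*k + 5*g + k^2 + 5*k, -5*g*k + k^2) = 1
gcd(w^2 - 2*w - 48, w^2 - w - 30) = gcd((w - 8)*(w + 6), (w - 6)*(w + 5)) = 1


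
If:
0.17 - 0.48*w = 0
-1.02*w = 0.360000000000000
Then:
No Solution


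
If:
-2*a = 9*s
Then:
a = -9*s/2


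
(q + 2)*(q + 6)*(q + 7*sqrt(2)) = q^3 + 8*q^2 + 7*sqrt(2)*q^2 + 12*q + 56*sqrt(2)*q + 84*sqrt(2)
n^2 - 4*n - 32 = (n - 8)*(n + 4)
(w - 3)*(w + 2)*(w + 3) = w^3 + 2*w^2 - 9*w - 18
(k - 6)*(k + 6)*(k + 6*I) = k^3 + 6*I*k^2 - 36*k - 216*I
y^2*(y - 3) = y^3 - 3*y^2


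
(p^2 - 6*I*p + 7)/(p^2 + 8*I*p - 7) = (p - 7*I)/(p + 7*I)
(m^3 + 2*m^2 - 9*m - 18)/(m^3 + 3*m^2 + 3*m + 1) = (m^3 + 2*m^2 - 9*m - 18)/(m^3 + 3*m^2 + 3*m + 1)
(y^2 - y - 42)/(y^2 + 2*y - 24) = (y - 7)/(y - 4)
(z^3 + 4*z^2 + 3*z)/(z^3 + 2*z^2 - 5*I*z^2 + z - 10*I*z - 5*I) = z*(z + 3)/(z^2 + z*(1 - 5*I) - 5*I)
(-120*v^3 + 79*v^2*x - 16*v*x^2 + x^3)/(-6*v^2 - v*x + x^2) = (40*v^2 - 13*v*x + x^2)/(2*v + x)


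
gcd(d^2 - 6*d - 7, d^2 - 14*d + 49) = d - 7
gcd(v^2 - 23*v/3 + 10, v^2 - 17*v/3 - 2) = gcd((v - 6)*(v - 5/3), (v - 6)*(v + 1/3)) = v - 6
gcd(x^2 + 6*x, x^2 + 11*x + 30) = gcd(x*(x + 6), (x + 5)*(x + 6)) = x + 6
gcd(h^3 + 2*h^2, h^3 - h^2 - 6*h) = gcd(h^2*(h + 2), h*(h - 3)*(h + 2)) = h^2 + 2*h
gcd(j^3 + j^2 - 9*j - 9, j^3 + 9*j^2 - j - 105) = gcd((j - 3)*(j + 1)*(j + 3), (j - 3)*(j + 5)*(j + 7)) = j - 3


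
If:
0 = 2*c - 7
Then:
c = 7/2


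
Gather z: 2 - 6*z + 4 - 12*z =6 - 18*z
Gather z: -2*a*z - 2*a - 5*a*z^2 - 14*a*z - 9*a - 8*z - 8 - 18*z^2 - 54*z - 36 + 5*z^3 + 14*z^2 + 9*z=-11*a + 5*z^3 + z^2*(-5*a - 4) + z*(-16*a - 53) - 44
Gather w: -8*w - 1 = -8*w - 1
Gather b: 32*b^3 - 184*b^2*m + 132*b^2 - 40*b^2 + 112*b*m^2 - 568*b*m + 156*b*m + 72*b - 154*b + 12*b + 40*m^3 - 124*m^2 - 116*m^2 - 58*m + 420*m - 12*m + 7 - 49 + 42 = 32*b^3 + b^2*(92 - 184*m) + b*(112*m^2 - 412*m - 70) + 40*m^3 - 240*m^2 + 350*m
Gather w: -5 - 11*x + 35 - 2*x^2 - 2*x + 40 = -2*x^2 - 13*x + 70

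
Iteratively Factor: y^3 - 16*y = (y)*(y^2 - 16) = y*(y - 4)*(y + 4)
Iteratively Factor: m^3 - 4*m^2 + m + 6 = (m + 1)*(m^2 - 5*m + 6) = (m - 3)*(m + 1)*(m - 2)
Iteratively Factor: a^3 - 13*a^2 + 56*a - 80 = (a - 4)*(a^2 - 9*a + 20) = (a - 4)^2*(a - 5)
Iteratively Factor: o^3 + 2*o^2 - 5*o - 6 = (o + 1)*(o^2 + o - 6) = (o - 2)*(o + 1)*(o + 3)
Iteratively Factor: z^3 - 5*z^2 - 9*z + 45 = (z + 3)*(z^2 - 8*z + 15) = (z - 5)*(z + 3)*(z - 3)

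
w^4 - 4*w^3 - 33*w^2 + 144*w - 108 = (w - 6)*(w - 3)*(w - 1)*(w + 6)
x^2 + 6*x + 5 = (x + 1)*(x + 5)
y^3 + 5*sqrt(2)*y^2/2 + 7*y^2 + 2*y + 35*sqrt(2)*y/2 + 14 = (y + 7)*(y + sqrt(2)/2)*(y + 2*sqrt(2))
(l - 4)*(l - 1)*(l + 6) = l^3 + l^2 - 26*l + 24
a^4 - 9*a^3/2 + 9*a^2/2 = a^2*(a - 3)*(a - 3/2)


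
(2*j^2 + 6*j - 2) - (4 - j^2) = 3*j^2 + 6*j - 6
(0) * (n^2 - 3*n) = 0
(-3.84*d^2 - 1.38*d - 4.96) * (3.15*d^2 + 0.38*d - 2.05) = -12.096*d^4 - 5.8062*d^3 - 8.2764*d^2 + 0.9442*d + 10.168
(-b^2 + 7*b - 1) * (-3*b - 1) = 3*b^3 - 20*b^2 - 4*b + 1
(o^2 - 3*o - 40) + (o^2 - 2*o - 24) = 2*o^2 - 5*o - 64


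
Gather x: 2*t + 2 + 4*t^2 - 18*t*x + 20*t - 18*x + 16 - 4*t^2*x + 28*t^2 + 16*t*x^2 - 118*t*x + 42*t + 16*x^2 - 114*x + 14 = 32*t^2 + 64*t + x^2*(16*t + 16) + x*(-4*t^2 - 136*t - 132) + 32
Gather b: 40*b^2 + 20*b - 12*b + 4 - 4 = 40*b^2 + 8*b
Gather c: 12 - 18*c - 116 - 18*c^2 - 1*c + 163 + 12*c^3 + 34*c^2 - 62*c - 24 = 12*c^3 + 16*c^2 - 81*c + 35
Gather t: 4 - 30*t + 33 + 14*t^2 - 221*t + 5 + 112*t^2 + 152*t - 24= 126*t^2 - 99*t + 18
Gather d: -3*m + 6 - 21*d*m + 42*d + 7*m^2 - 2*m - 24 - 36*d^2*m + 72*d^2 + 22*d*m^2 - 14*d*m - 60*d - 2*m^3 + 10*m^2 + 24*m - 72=d^2*(72 - 36*m) + d*(22*m^2 - 35*m - 18) - 2*m^3 + 17*m^2 + 19*m - 90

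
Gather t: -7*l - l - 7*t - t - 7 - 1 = -8*l - 8*t - 8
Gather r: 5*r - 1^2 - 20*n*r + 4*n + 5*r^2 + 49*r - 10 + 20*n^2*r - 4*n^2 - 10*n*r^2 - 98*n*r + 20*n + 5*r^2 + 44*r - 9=-4*n^2 + 24*n + r^2*(10 - 10*n) + r*(20*n^2 - 118*n + 98) - 20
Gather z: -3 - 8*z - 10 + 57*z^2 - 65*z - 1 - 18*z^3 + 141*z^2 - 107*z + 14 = -18*z^3 + 198*z^2 - 180*z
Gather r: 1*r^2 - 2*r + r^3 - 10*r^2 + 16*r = r^3 - 9*r^2 + 14*r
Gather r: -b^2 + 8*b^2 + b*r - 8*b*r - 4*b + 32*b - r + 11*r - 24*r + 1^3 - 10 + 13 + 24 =7*b^2 + 28*b + r*(-7*b - 14) + 28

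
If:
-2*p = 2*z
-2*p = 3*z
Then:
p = 0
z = 0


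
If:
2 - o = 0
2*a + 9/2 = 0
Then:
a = -9/4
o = 2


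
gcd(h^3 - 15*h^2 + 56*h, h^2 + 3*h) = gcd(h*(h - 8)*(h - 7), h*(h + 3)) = h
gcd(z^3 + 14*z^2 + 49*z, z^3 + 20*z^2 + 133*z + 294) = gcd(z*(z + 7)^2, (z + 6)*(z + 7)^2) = z^2 + 14*z + 49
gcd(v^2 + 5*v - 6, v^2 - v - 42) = v + 6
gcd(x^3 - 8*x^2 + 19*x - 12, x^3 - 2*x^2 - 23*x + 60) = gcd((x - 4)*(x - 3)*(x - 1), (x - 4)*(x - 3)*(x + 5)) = x^2 - 7*x + 12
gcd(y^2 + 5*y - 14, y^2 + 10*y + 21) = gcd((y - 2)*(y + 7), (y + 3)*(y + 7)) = y + 7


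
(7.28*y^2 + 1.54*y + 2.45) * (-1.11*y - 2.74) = -8.0808*y^3 - 21.6566*y^2 - 6.9391*y - 6.713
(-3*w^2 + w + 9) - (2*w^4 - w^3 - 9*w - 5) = -2*w^4 + w^3 - 3*w^2 + 10*w + 14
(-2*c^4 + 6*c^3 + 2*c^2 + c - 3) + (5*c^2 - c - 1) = -2*c^4 + 6*c^3 + 7*c^2 - 4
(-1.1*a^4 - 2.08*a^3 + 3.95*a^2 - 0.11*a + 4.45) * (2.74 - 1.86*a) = 2.046*a^5 + 0.8548*a^4 - 13.0462*a^3 + 11.0276*a^2 - 8.5784*a + 12.193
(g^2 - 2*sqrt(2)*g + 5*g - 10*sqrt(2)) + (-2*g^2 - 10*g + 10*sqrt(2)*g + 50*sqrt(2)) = -g^2 - 5*g + 8*sqrt(2)*g + 40*sqrt(2)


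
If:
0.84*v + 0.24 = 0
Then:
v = -0.29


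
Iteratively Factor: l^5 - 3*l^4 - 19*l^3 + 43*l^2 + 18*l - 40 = (l - 1)*(l^4 - 2*l^3 - 21*l^2 + 22*l + 40) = (l - 2)*(l - 1)*(l^3 - 21*l - 20) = (l - 2)*(l - 1)*(l + 1)*(l^2 - l - 20) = (l - 2)*(l - 1)*(l + 1)*(l + 4)*(l - 5)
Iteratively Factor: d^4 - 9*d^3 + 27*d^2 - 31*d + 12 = (d - 1)*(d^3 - 8*d^2 + 19*d - 12) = (d - 3)*(d - 1)*(d^2 - 5*d + 4) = (d - 3)*(d - 1)^2*(d - 4)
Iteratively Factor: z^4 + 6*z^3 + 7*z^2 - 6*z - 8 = (z + 2)*(z^3 + 4*z^2 - z - 4) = (z - 1)*(z + 2)*(z^2 + 5*z + 4) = (z - 1)*(z + 1)*(z + 2)*(z + 4)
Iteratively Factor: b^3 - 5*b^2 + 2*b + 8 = (b - 2)*(b^2 - 3*b - 4) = (b - 4)*(b - 2)*(b + 1)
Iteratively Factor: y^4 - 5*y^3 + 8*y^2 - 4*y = (y)*(y^3 - 5*y^2 + 8*y - 4) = y*(y - 2)*(y^2 - 3*y + 2) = y*(y - 2)^2*(y - 1)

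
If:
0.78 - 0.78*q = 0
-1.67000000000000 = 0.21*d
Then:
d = -7.95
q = 1.00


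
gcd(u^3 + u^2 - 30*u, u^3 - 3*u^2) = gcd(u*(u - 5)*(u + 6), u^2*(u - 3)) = u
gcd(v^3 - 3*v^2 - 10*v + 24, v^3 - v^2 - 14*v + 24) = v - 2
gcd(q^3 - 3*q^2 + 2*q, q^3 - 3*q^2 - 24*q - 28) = 1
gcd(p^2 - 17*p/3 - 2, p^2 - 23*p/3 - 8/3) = p + 1/3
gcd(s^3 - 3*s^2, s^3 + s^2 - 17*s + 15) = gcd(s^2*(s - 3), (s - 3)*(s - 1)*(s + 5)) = s - 3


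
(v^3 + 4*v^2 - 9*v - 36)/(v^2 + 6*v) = (v^3 + 4*v^2 - 9*v - 36)/(v*(v + 6))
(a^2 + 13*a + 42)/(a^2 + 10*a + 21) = (a + 6)/(a + 3)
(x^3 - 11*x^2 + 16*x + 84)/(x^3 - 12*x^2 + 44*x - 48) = (x^2 - 5*x - 14)/(x^2 - 6*x + 8)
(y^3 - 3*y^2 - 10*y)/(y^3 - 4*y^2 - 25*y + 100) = y*(y + 2)/(y^2 + y - 20)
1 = 1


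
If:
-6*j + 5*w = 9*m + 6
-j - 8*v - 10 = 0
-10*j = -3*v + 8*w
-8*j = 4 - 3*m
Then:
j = -1302/2335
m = -1076/7005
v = -2756/2335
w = 594/2335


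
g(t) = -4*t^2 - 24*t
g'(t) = -8*t - 24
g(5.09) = -225.79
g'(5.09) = -64.72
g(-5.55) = 9.99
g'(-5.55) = 20.40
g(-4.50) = 27.00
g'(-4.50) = 12.00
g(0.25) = -6.25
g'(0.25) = -26.00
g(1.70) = -52.36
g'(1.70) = -37.60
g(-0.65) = 13.91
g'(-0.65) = -18.80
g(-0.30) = 6.84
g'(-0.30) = -21.60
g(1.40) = -41.44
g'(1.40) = -35.20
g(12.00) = -864.00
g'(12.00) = -120.00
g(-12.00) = -288.00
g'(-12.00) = 72.00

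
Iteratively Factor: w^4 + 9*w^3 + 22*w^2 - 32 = (w - 1)*(w^3 + 10*w^2 + 32*w + 32) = (w - 1)*(w + 4)*(w^2 + 6*w + 8) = (w - 1)*(w + 4)^2*(w + 2)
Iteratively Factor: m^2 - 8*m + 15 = (m - 3)*(m - 5)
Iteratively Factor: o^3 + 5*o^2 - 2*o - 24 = (o - 2)*(o^2 + 7*o + 12) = (o - 2)*(o + 3)*(o + 4)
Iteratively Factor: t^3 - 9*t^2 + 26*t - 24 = (t - 4)*(t^2 - 5*t + 6) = (t - 4)*(t - 3)*(t - 2)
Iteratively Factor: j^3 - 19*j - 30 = (j + 2)*(j^2 - 2*j - 15) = (j - 5)*(j + 2)*(j + 3)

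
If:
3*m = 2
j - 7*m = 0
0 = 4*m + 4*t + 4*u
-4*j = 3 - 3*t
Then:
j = 14/3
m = 2/3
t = 65/9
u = -71/9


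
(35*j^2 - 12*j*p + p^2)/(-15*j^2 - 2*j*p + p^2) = (-7*j + p)/(3*j + p)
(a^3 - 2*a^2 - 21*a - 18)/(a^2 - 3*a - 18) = a + 1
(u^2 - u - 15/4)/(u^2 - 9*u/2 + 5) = (u + 3/2)/(u - 2)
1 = 1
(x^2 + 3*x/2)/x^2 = (x + 3/2)/x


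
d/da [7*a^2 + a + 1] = 14*a + 1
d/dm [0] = 0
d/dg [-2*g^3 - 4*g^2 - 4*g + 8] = -6*g^2 - 8*g - 4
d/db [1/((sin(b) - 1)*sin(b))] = (-2/tan(b) + cos(b)/sin(b)^2)/(sin(b) - 1)^2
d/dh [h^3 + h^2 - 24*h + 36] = 3*h^2 + 2*h - 24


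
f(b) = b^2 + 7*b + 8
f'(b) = 2*b + 7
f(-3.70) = -4.21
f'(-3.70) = -0.40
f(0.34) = 10.50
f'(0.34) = 7.68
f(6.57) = 97.15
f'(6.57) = 20.14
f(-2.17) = -2.48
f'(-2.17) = 2.66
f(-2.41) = -3.06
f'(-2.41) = 2.18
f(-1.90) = -1.69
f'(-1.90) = 3.20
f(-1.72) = -1.08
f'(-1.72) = 3.56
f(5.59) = 78.38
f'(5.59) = 18.18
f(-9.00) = 26.00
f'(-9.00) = -11.00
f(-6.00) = 2.00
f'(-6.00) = -5.00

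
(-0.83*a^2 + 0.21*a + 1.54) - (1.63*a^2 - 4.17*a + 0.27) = -2.46*a^2 + 4.38*a + 1.27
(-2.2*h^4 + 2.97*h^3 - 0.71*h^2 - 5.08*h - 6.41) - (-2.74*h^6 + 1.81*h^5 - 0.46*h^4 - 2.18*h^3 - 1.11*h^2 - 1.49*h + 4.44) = 2.74*h^6 - 1.81*h^5 - 1.74*h^4 + 5.15*h^3 + 0.4*h^2 - 3.59*h - 10.85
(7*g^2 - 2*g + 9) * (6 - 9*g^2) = -63*g^4 + 18*g^3 - 39*g^2 - 12*g + 54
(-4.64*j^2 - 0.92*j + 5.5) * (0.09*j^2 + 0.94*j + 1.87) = -0.4176*j^4 - 4.4444*j^3 - 9.0466*j^2 + 3.4496*j + 10.285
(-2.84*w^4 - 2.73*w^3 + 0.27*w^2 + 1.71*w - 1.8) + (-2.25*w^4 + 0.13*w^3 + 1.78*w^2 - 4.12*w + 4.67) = -5.09*w^4 - 2.6*w^3 + 2.05*w^2 - 2.41*w + 2.87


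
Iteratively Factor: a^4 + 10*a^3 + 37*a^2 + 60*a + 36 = (a + 2)*(a^3 + 8*a^2 + 21*a + 18) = (a + 2)^2*(a^2 + 6*a + 9) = (a + 2)^2*(a + 3)*(a + 3)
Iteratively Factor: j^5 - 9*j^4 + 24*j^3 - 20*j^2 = (j)*(j^4 - 9*j^3 + 24*j^2 - 20*j) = j*(j - 2)*(j^3 - 7*j^2 + 10*j) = j*(j - 5)*(j - 2)*(j^2 - 2*j) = j*(j - 5)*(j - 2)^2*(j)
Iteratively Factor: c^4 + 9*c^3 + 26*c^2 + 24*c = (c)*(c^3 + 9*c^2 + 26*c + 24) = c*(c + 3)*(c^2 + 6*c + 8) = c*(c + 2)*(c + 3)*(c + 4)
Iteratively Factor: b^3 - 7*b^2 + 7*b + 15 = (b - 3)*(b^2 - 4*b - 5) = (b - 3)*(b + 1)*(b - 5)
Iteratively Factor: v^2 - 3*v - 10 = (v - 5)*(v + 2)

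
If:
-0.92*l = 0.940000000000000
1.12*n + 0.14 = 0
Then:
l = -1.02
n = -0.12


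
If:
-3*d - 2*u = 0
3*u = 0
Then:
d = 0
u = 0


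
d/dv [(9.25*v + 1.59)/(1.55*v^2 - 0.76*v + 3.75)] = (-14.3375*v^2 - 4.929*v + 35.8959)/(2.4025*v^4 - 2.356*v^3 + 12.2026*v^2 - 5.7*v + 14.0625)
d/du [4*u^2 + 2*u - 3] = 8*u + 2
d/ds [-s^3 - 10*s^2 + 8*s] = -3*s^2 - 20*s + 8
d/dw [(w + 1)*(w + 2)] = 2*w + 3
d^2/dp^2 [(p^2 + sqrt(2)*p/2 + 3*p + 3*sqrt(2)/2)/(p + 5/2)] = 4*(-5 + sqrt(2))/(8*p^3 + 60*p^2 + 150*p + 125)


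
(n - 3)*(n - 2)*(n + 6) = n^3 + n^2 - 24*n + 36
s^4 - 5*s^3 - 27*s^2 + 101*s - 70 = (s - 7)*(s - 2)*(s - 1)*(s + 5)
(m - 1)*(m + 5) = m^2 + 4*m - 5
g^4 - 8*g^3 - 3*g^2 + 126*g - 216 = (g - 6)*(g - 3)^2*(g + 4)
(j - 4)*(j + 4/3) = j^2 - 8*j/3 - 16/3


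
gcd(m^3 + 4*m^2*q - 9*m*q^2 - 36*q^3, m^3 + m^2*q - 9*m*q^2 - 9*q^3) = -m^2 + 9*q^2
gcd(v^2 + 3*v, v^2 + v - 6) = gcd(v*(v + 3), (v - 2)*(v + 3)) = v + 3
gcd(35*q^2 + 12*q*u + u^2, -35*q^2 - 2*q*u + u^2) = 5*q + u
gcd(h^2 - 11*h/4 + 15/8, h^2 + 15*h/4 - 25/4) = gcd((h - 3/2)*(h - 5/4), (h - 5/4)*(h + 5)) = h - 5/4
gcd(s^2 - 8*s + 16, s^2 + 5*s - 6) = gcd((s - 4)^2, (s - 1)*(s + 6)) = 1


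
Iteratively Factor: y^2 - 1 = (y + 1)*(y - 1)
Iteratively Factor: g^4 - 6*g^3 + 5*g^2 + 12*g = (g - 4)*(g^3 - 2*g^2 - 3*g) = (g - 4)*(g + 1)*(g^2 - 3*g) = g*(g - 4)*(g + 1)*(g - 3)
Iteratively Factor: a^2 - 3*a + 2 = (a - 1)*(a - 2)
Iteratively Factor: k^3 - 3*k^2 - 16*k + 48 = (k + 4)*(k^2 - 7*k + 12) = (k - 3)*(k + 4)*(k - 4)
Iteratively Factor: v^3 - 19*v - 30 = (v + 2)*(v^2 - 2*v - 15) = (v + 2)*(v + 3)*(v - 5)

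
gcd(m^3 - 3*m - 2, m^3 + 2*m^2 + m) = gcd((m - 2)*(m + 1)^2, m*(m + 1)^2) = m^2 + 2*m + 1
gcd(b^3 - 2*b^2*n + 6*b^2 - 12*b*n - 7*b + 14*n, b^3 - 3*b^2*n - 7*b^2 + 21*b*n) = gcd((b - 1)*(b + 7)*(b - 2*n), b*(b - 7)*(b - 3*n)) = 1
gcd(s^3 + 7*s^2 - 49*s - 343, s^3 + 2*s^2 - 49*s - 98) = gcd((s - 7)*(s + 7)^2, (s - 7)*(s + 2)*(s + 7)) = s^2 - 49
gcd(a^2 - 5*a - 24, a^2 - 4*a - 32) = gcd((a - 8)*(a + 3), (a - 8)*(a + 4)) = a - 8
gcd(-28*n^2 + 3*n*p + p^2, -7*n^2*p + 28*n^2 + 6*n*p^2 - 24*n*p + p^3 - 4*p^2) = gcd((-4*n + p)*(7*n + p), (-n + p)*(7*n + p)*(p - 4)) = 7*n + p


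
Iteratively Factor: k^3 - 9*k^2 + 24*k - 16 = (k - 4)*(k^2 - 5*k + 4) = (k - 4)*(k - 1)*(k - 4)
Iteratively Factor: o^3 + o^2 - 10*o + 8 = (o - 1)*(o^2 + 2*o - 8) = (o - 2)*(o - 1)*(o + 4)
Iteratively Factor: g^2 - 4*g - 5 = (g - 5)*(g + 1)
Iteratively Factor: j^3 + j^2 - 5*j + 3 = (j - 1)*(j^2 + 2*j - 3) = (j - 1)*(j + 3)*(j - 1)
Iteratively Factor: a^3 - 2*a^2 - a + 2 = (a + 1)*(a^2 - 3*a + 2) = (a - 1)*(a + 1)*(a - 2)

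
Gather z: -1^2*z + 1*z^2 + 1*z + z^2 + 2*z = 2*z^2 + 2*z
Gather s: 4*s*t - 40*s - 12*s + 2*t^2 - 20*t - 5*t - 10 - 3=s*(4*t - 52) + 2*t^2 - 25*t - 13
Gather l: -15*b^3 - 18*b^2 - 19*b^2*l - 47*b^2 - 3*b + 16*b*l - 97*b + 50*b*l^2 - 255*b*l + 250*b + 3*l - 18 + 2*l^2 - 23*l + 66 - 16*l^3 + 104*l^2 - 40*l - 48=-15*b^3 - 65*b^2 + 150*b - 16*l^3 + l^2*(50*b + 106) + l*(-19*b^2 - 239*b - 60)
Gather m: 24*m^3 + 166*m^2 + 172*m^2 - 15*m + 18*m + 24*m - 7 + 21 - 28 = 24*m^3 + 338*m^2 + 27*m - 14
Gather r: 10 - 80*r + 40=50 - 80*r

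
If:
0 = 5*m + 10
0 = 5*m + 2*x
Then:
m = -2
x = 5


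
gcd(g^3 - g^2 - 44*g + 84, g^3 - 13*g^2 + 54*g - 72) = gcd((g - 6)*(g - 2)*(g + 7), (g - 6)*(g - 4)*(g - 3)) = g - 6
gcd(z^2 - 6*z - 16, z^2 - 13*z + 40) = z - 8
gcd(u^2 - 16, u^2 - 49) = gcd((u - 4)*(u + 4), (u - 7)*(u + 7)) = 1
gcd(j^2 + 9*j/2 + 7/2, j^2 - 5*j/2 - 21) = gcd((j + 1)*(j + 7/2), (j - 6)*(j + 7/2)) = j + 7/2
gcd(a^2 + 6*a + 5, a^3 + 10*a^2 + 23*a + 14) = a + 1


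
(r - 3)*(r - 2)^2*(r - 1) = r^4 - 8*r^3 + 23*r^2 - 28*r + 12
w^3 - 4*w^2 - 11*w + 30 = (w - 5)*(w - 2)*(w + 3)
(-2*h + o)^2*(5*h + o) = 20*h^3 - 16*h^2*o + h*o^2 + o^3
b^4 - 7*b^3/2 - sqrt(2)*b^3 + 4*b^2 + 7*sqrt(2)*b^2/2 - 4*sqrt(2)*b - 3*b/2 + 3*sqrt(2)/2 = (b - 3/2)*(b - 1)^2*(b - sqrt(2))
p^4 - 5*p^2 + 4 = (p - 2)*(p - 1)*(p + 1)*(p + 2)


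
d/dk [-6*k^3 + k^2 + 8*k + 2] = -18*k^2 + 2*k + 8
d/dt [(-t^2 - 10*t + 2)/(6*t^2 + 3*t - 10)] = (57*t^2 - 4*t + 94)/(36*t^4 + 36*t^3 - 111*t^2 - 60*t + 100)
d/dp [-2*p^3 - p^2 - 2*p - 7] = -6*p^2 - 2*p - 2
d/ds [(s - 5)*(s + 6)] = 2*s + 1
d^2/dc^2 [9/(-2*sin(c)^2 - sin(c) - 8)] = 9*(16*sin(c)^4 + 6*sin(c)^3 - 87*sin(c)^2 - 20*sin(c) + 30)/(sin(c) - cos(2*c) + 9)^3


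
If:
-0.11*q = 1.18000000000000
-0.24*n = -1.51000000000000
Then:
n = 6.29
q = -10.73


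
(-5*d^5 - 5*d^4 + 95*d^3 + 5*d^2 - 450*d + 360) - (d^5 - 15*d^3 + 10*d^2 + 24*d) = -6*d^5 - 5*d^4 + 110*d^3 - 5*d^2 - 474*d + 360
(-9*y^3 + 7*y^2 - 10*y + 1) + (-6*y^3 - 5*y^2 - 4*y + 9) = -15*y^3 + 2*y^2 - 14*y + 10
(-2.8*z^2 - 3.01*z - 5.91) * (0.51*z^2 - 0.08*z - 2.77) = -1.428*z^4 - 1.3111*z^3 + 4.9827*z^2 + 8.8105*z + 16.3707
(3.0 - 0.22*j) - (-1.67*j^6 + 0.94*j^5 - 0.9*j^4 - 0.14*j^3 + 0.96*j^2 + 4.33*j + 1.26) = 1.67*j^6 - 0.94*j^5 + 0.9*j^4 + 0.14*j^3 - 0.96*j^2 - 4.55*j + 1.74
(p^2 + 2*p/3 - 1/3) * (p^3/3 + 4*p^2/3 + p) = p^5/3 + 14*p^4/9 + 16*p^3/9 + 2*p^2/9 - p/3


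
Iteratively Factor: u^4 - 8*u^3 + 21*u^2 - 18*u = (u)*(u^3 - 8*u^2 + 21*u - 18) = u*(u - 3)*(u^2 - 5*u + 6) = u*(u - 3)^2*(u - 2)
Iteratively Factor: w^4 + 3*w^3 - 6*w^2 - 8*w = (w + 1)*(w^3 + 2*w^2 - 8*w) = (w + 1)*(w + 4)*(w^2 - 2*w) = (w - 2)*(w + 1)*(w + 4)*(w)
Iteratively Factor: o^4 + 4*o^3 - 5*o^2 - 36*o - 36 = (o + 2)*(o^3 + 2*o^2 - 9*o - 18) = (o + 2)^2*(o^2 - 9) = (o + 2)^2*(o + 3)*(o - 3)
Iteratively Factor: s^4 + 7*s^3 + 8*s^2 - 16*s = (s - 1)*(s^3 + 8*s^2 + 16*s) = (s - 1)*(s + 4)*(s^2 + 4*s) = s*(s - 1)*(s + 4)*(s + 4)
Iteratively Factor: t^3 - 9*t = (t)*(t^2 - 9) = t*(t + 3)*(t - 3)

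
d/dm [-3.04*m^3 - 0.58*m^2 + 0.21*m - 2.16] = -9.12*m^2 - 1.16*m + 0.21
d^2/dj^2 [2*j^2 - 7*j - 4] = 4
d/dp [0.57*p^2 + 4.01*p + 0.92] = 1.14*p + 4.01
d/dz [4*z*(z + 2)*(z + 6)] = 12*z^2 + 64*z + 48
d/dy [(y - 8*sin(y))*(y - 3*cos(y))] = (y - 8*sin(y))*(3*sin(y) + 1) - (y - 3*cos(y))*(8*cos(y) - 1)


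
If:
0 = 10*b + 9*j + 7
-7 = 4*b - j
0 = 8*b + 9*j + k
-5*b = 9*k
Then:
No Solution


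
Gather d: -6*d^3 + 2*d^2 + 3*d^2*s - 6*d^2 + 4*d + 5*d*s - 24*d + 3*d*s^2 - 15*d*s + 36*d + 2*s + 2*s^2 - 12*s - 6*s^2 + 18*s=-6*d^3 + d^2*(3*s - 4) + d*(3*s^2 - 10*s + 16) - 4*s^2 + 8*s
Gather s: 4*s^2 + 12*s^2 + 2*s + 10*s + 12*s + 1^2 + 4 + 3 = 16*s^2 + 24*s + 8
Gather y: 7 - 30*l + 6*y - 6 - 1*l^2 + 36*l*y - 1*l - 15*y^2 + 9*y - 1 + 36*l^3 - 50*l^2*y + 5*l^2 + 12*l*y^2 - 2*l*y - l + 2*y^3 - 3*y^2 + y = 36*l^3 + 4*l^2 - 32*l + 2*y^3 + y^2*(12*l - 18) + y*(-50*l^2 + 34*l + 16)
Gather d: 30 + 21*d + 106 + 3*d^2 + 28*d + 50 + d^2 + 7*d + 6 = 4*d^2 + 56*d + 192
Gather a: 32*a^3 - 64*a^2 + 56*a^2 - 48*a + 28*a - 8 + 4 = 32*a^3 - 8*a^2 - 20*a - 4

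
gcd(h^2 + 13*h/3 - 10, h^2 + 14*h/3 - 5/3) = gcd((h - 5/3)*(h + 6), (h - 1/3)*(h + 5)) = 1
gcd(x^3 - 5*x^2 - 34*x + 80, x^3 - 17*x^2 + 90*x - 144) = x - 8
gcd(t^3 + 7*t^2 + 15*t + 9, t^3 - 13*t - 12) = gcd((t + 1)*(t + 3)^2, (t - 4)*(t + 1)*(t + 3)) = t^2 + 4*t + 3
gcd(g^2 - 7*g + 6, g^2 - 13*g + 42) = g - 6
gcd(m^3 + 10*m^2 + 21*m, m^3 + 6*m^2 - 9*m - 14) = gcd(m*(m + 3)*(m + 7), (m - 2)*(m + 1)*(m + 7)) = m + 7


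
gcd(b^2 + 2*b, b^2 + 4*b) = b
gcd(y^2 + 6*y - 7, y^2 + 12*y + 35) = y + 7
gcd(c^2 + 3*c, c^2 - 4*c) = c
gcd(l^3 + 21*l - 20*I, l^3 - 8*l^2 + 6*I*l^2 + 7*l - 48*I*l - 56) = l - I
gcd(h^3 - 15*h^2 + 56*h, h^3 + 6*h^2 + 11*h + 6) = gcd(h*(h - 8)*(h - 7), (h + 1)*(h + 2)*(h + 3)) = 1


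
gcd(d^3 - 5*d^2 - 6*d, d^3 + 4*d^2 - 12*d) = d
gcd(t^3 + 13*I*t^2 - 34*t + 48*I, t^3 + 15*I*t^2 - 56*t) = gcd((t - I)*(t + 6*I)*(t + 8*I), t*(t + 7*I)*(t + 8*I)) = t + 8*I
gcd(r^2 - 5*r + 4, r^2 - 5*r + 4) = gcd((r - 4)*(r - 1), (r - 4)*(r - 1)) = r^2 - 5*r + 4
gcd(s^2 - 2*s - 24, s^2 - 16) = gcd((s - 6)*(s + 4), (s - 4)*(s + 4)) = s + 4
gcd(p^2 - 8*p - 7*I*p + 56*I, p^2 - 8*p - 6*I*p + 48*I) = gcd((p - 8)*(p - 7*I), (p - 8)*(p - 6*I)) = p - 8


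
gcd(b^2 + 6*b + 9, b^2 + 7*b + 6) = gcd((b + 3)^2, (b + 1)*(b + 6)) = 1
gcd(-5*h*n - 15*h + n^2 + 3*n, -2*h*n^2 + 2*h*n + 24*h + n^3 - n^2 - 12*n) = n + 3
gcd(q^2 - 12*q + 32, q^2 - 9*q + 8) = q - 8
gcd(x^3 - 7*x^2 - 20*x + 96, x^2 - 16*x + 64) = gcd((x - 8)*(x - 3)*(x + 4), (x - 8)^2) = x - 8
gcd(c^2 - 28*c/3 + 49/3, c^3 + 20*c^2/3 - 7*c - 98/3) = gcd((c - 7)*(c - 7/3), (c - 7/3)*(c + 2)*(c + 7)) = c - 7/3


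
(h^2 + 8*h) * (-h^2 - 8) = -h^4 - 8*h^3 - 8*h^2 - 64*h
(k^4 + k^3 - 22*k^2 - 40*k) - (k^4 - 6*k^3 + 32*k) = 7*k^3 - 22*k^2 - 72*k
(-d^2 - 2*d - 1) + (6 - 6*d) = -d^2 - 8*d + 5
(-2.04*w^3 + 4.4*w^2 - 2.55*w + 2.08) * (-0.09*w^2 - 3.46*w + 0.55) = 0.1836*w^5 + 6.6624*w^4 - 16.1165*w^3 + 11.0558*w^2 - 8.5993*w + 1.144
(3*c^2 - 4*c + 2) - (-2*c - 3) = 3*c^2 - 2*c + 5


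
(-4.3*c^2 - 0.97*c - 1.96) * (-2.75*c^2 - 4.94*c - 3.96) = 11.825*c^4 + 23.9095*c^3 + 27.2098*c^2 + 13.5236*c + 7.7616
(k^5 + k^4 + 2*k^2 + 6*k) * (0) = 0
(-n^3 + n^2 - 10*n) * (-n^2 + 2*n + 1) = n^5 - 3*n^4 + 11*n^3 - 19*n^2 - 10*n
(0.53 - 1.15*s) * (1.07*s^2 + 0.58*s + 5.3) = -1.2305*s^3 - 0.0998999999999999*s^2 - 5.7876*s + 2.809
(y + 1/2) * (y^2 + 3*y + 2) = y^3 + 7*y^2/2 + 7*y/2 + 1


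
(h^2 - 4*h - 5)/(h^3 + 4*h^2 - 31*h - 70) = (h + 1)/(h^2 + 9*h + 14)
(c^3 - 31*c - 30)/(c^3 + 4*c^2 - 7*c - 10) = (c - 6)/(c - 2)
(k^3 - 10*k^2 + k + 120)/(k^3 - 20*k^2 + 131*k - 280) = (k + 3)/(k - 7)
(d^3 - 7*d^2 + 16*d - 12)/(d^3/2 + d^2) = 2*(d^3 - 7*d^2 + 16*d - 12)/(d^2*(d + 2))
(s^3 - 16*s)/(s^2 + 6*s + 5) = s*(s^2 - 16)/(s^2 + 6*s + 5)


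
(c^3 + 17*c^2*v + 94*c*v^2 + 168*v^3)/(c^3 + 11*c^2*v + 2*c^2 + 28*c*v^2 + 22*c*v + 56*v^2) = (c + 6*v)/(c + 2)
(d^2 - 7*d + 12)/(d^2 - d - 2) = (-d^2 + 7*d - 12)/(-d^2 + d + 2)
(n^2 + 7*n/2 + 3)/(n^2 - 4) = (n + 3/2)/(n - 2)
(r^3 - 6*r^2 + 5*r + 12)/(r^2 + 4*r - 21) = (r^2 - 3*r - 4)/(r + 7)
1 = 1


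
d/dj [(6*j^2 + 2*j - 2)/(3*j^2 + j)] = 2*(6*j + 1)/(j^2*(9*j^2 + 6*j + 1))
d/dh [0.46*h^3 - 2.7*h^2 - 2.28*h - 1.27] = 1.38*h^2 - 5.4*h - 2.28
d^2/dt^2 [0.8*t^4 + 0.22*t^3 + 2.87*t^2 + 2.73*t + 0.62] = 9.6*t^2 + 1.32*t + 5.74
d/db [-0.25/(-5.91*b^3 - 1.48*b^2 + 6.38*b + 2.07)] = (-4.4325*b^2 - 0.74*b + 1.595)/(5.91*b^3 + 1.48*b^2 - 6.38*b - 2.07)^2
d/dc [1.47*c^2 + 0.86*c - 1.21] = 2.94*c + 0.86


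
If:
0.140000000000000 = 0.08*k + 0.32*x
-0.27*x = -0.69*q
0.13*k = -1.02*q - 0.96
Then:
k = -37.55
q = 3.84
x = 9.82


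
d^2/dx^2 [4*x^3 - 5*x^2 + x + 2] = 24*x - 10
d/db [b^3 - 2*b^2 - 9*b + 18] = 3*b^2 - 4*b - 9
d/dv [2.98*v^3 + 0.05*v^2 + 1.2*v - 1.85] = 8.94*v^2 + 0.1*v + 1.2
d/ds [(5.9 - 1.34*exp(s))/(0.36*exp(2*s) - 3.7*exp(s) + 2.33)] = (0.4824*exp(2*s) - 4.248*exp(s) + 18.7078)*exp(s)/(0.1296*exp(4*s) - 2.664*exp(3*s) + 15.3676*exp(2*s) - 17.242*exp(s) + 5.4289)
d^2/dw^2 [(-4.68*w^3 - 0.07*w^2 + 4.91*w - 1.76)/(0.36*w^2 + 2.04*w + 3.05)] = (-1.77635683940025e-15*w^5 - 27.299808*w^3 - 175.621176*w^2 - 301.316544*w - 73.186262)/(0.046656*w^6 + 0.793152*w^5 + 5.680368*w^4 + 21.929184*w^3 + 48.12534*w^2 + 56.9313*w + 28.372625)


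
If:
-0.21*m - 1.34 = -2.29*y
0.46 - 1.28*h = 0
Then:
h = 0.36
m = 10.9047619047619*y - 6.38095238095238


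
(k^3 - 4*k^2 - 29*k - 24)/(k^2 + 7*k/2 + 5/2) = 2*(k^2 - 5*k - 24)/(2*k + 5)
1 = 1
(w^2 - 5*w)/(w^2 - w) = (w - 5)/(w - 1)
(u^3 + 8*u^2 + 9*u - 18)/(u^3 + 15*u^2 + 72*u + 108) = (u - 1)/(u + 6)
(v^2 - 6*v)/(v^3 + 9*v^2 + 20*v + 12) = v*(v - 6)/(v^3 + 9*v^2 + 20*v + 12)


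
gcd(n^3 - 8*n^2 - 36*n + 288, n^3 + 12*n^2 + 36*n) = n + 6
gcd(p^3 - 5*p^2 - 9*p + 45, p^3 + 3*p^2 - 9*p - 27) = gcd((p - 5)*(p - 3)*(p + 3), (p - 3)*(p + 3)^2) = p^2 - 9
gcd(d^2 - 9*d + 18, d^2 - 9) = d - 3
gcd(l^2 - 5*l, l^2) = l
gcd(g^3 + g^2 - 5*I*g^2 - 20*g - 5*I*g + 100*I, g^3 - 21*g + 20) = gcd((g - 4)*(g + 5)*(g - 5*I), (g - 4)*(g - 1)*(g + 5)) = g^2 + g - 20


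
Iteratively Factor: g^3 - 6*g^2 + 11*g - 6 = (g - 3)*(g^2 - 3*g + 2) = (g - 3)*(g - 1)*(g - 2)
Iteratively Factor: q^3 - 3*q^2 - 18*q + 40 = (q - 2)*(q^2 - q - 20) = (q - 5)*(q - 2)*(q + 4)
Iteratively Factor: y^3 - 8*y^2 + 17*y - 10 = (y - 5)*(y^2 - 3*y + 2) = (y - 5)*(y - 2)*(y - 1)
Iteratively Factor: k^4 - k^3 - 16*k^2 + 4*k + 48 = (k - 2)*(k^3 + k^2 - 14*k - 24) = (k - 2)*(k + 3)*(k^2 - 2*k - 8) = (k - 4)*(k - 2)*(k + 3)*(k + 2)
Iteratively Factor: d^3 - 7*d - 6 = (d - 3)*(d^2 + 3*d + 2) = (d - 3)*(d + 1)*(d + 2)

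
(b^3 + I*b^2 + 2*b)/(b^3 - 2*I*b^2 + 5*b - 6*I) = b/(b - 3*I)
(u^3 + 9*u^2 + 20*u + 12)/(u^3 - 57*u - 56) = (u^2 + 8*u + 12)/(u^2 - u - 56)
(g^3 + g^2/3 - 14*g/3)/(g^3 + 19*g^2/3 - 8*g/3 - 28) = g/(g + 6)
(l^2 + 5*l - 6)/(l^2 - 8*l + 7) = (l + 6)/(l - 7)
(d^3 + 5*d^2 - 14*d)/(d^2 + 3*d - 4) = d*(d^2 + 5*d - 14)/(d^2 + 3*d - 4)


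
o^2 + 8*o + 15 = (o + 3)*(o + 5)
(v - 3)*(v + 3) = v^2 - 9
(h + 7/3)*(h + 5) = h^2 + 22*h/3 + 35/3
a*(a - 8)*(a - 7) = a^3 - 15*a^2 + 56*a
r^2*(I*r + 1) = I*r^3 + r^2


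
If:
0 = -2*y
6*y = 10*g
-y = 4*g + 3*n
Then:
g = 0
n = 0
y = 0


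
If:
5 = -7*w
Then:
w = -5/7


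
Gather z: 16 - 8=8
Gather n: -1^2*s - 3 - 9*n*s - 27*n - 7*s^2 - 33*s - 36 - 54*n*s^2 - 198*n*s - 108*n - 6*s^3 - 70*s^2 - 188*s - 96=n*(-54*s^2 - 207*s - 135) - 6*s^3 - 77*s^2 - 222*s - 135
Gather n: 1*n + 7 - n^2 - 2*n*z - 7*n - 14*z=-n^2 + n*(-2*z - 6) - 14*z + 7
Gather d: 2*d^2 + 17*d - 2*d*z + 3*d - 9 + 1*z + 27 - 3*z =2*d^2 + d*(20 - 2*z) - 2*z + 18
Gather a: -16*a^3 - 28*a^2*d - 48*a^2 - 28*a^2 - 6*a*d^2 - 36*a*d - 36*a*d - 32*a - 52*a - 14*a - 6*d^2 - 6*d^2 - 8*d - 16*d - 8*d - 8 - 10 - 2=-16*a^3 + a^2*(-28*d - 76) + a*(-6*d^2 - 72*d - 98) - 12*d^2 - 32*d - 20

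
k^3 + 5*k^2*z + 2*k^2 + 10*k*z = k*(k + 2)*(k + 5*z)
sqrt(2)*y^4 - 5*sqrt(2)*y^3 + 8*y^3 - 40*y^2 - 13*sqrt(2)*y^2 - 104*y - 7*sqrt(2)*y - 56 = (y - 7)*(y + 1)*(y + 4*sqrt(2))*(sqrt(2)*y + sqrt(2))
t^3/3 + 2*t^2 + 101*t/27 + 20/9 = (t/3 + 1)*(t + 4/3)*(t + 5/3)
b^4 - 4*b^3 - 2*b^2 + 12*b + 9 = (b - 3)^2*(b + 1)^2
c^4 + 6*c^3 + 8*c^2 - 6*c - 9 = (c - 1)*(c + 1)*(c + 3)^2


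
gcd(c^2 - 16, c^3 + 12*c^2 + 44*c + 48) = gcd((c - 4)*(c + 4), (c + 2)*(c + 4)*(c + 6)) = c + 4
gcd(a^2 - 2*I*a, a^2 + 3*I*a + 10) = a - 2*I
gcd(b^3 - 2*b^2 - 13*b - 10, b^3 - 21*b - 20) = b^2 - 4*b - 5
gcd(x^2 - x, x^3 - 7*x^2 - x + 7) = x - 1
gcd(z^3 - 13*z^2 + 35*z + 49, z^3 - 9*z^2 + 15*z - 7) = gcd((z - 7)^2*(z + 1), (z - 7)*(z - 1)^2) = z - 7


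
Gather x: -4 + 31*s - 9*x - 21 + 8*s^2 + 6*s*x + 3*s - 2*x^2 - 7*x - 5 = 8*s^2 + 34*s - 2*x^2 + x*(6*s - 16) - 30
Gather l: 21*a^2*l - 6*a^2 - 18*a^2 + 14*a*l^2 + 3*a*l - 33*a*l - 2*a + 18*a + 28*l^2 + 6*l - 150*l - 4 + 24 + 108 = -24*a^2 + 16*a + l^2*(14*a + 28) + l*(21*a^2 - 30*a - 144) + 128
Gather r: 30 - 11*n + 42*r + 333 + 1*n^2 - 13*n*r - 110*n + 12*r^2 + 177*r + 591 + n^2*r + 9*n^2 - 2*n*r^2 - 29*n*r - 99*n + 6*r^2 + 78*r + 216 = 10*n^2 - 220*n + r^2*(18 - 2*n) + r*(n^2 - 42*n + 297) + 1170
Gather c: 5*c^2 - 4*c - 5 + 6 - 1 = 5*c^2 - 4*c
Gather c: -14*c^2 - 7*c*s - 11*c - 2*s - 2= -14*c^2 + c*(-7*s - 11) - 2*s - 2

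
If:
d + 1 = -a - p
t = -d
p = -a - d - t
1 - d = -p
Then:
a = 2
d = -1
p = -2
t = 1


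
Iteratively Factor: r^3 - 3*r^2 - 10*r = (r - 5)*(r^2 + 2*r) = r*(r - 5)*(r + 2)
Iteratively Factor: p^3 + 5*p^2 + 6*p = (p)*(p^2 + 5*p + 6) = p*(p + 2)*(p + 3)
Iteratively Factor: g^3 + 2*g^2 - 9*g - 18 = (g - 3)*(g^2 + 5*g + 6) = (g - 3)*(g + 3)*(g + 2)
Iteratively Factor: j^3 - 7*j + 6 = (j + 3)*(j^2 - 3*j + 2) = (j - 1)*(j + 3)*(j - 2)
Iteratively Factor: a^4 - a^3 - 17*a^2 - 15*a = (a + 3)*(a^3 - 4*a^2 - 5*a) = a*(a + 3)*(a^2 - 4*a - 5) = a*(a - 5)*(a + 3)*(a + 1)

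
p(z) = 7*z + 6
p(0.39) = 8.73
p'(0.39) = 7.00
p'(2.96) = 7.00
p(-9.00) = -57.00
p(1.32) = 15.24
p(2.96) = 26.72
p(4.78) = 39.46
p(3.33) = 29.31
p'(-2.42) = 7.00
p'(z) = 7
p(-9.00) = -57.00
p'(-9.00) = 7.00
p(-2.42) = -10.94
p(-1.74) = -6.18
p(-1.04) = -1.28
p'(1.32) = 7.00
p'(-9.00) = 7.00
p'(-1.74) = 7.00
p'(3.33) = 7.00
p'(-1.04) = 7.00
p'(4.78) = 7.00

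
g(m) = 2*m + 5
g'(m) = 2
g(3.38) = 11.76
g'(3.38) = 2.00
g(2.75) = 10.50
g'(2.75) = 2.00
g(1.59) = 8.18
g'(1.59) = 2.00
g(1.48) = 7.96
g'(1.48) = 2.00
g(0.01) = 5.02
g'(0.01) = 2.00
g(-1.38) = 2.24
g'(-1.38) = 2.00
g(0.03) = 5.06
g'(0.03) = 2.00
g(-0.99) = 3.02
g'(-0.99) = 2.00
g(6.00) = 17.00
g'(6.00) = 2.00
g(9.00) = 23.00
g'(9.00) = 2.00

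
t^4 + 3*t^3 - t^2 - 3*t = t*(t - 1)*(t + 1)*(t + 3)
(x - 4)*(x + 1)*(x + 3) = x^3 - 13*x - 12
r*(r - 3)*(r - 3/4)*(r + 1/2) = r^4 - 13*r^3/4 + 3*r^2/8 + 9*r/8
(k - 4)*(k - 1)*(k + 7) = k^3 + 2*k^2 - 31*k + 28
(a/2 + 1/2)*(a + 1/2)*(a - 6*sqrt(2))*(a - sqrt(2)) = a^4/2 - 7*sqrt(2)*a^3/2 + 3*a^3/4 - 21*sqrt(2)*a^2/4 + 25*a^2/4 - 7*sqrt(2)*a/4 + 9*a + 3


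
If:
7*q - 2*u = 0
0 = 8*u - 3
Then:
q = 3/28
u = 3/8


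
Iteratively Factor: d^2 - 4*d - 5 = (d - 5)*(d + 1)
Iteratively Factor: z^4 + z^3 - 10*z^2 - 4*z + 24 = (z + 3)*(z^3 - 2*z^2 - 4*z + 8) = (z - 2)*(z + 3)*(z^2 - 4) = (z - 2)^2*(z + 3)*(z + 2)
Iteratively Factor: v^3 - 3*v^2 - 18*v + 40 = (v - 2)*(v^2 - v - 20) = (v - 5)*(v - 2)*(v + 4)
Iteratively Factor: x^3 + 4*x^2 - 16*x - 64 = (x + 4)*(x^2 - 16) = (x - 4)*(x + 4)*(x + 4)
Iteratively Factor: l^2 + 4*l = (l + 4)*(l)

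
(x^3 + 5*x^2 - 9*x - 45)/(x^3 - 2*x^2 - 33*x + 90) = (x^2 + 8*x + 15)/(x^2 + x - 30)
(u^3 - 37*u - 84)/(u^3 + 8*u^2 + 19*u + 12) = (u - 7)/(u + 1)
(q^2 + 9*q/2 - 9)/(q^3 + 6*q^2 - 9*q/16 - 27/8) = 8*(2*q - 3)/(16*q^2 - 9)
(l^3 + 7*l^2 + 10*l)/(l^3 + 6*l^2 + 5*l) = (l + 2)/(l + 1)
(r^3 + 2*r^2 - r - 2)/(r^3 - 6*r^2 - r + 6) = (r + 2)/(r - 6)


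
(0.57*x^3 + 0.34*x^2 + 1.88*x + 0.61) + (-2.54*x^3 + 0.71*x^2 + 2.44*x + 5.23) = -1.97*x^3 + 1.05*x^2 + 4.32*x + 5.84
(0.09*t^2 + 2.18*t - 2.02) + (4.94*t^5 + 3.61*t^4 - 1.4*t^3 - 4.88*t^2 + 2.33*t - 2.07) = 4.94*t^5 + 3.61*t^4 - 1.4*t^3 - 4.79*t^2 + 4.51*t - 4.09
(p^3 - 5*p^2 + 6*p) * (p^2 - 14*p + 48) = p^5 - 19*p^4 + 124*p^3 - 324*p^2 + 288*p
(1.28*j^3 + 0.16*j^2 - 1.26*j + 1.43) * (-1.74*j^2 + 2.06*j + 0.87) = -2.2272*j^5 + 2.3584*j^4 + 3.6356*j^3 - 4.9446*j^2 + 1.8496*j + 1.2441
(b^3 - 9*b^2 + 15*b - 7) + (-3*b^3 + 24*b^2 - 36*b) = -2*b^3 + 15*b^2 - 21*b - 7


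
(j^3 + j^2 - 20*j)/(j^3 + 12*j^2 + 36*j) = (j^2 + j - 20)/(j^2 + 12*j + 36)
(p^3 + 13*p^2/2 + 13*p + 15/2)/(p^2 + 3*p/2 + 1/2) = (2*p^2 + 11*p + 15)/(2*p + 1)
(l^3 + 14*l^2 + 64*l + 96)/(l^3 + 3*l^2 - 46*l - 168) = (l + 4)/(l - 7)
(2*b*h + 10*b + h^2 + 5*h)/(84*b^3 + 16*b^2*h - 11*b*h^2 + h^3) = (h + 5)/(42*b^2 - 13*b*h + h^2)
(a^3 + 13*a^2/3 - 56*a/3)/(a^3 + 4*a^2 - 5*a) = (3*a^2 + 13*a - 56)/(3*(a^2 + 4*a - 5))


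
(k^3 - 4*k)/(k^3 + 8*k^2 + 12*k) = (k - 2)/(k + 6)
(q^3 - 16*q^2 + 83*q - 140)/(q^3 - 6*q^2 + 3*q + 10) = (q^2 - 11*q + 28)/(q^2 - q - 2)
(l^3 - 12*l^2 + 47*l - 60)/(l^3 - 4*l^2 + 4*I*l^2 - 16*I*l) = (l^2 - 8*l + 15)/(l*(l + 4*I))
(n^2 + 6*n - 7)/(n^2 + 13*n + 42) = (n - 1)/(n + 6)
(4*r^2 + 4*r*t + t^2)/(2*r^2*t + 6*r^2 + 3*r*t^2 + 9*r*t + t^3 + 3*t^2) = (2*r + t)/(r*t + 3*r + t^2 + 3*t)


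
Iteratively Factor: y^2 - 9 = (y - 3)*(y + 3)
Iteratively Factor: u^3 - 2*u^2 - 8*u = (u - 4)*(u^2 + 2*u) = u*(u - 4)*(u + 2)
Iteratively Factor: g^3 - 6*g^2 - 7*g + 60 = (g - 4)*(g^2 - 2*g - 15) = (g - 4)*(g + 3)*(g - 5)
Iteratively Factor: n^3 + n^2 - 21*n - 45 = (n - 5)*(n^2 + 6*n + 9) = (n - 5)*(n + 3)*(n + 3)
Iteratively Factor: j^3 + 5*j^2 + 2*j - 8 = (j - 1)*(j^2 + 6*j + 8) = (j - 1)*(j + 2)*(j + 4)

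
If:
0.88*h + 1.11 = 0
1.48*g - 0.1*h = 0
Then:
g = -0.09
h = -1.26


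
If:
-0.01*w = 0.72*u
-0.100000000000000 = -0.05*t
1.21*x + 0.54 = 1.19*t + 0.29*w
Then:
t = 2.00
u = 0.0881226053639847 - 0.0579501915708812*x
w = 4.17241379310345*x - 6.3448275862069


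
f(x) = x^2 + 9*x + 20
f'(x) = 2*x + 9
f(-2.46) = 3.91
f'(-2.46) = 4.08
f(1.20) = 32.24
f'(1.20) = 11.40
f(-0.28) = 17.56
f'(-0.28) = 8.44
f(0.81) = 27.95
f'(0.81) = 10.62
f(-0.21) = 18.15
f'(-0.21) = 8.58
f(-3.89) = 0.12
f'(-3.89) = 1.22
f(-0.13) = 18.85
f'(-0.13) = 8.74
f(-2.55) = 3.55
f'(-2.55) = 3.90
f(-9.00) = 20.00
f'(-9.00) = -9.00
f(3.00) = 56.00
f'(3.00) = 15.00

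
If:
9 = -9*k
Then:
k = -1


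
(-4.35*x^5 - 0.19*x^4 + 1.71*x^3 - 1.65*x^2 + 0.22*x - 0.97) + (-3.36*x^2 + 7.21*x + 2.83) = -4.35*x^5 - 0.19*x^4 + 1.71*x^3 - 5.01*x^2 + 7.43*x + 1.86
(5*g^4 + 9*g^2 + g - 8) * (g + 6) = 5*g^5 + 30*g^4 + 9*g^3 + 55*g^2 - 2*g - 48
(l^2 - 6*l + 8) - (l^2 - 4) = 12 - 6*l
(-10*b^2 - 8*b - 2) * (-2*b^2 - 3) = 20*b^4 + 16*b^3 + 34*b^2 + 24*b + 6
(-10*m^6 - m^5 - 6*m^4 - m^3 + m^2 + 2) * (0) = 0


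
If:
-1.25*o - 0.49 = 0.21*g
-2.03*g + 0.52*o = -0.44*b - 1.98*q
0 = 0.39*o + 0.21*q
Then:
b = 10.9236596736597*q - 10.7651515151515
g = 3.20512820512821*q - 2.33333333333333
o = -0.538461538461538*q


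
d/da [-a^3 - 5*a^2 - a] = -3*a^2 - 10*a - 1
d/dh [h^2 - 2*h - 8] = 2*h - 2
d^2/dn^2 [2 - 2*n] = 0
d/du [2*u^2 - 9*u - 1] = 4*u - 9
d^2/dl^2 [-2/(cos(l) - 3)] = 2*(cos(l)^2 + 3*cos(l) - 2)/(cos(l) - 3)^3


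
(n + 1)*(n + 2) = n^2 + 3*n + 2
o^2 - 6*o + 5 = (o - 5)*(o - 1)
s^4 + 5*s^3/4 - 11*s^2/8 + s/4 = s*(s - 1/2)*(s - 1/4)*(s + 2)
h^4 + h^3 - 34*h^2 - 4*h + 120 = (h - 5)*(h - 2)*(h + 2)*(h + 6)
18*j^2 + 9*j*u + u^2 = (3*j + u)*(6*j + u)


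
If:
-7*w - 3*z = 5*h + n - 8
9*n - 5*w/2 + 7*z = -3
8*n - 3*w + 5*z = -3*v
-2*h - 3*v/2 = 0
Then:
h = -129*z/454 - 233/227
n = 41/227 - 367*z/454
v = 86*z/227 + 932/681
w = 420/227 - 25*z/227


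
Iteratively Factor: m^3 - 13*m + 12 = (m + 4)*(m^2 - 4*m + 3) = (m - 1)*(m + 4)*(m - 3)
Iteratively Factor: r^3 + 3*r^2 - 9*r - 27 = (r + 3)*(r^2 - 9) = (r - 3)*(r + 3)*(r + 3)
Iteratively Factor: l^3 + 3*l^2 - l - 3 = (l + 1)*(l^2 + 2*l - 3) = (l + 1)*(l + 3)*(l - 1)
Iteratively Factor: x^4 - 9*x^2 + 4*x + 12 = (x + 1)*(x^3 - x^2 - 8*x + 12) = (x - 2)*(x + 1)*(x^2 + x - 6) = (x - 2)^2*(x + 1)*(x + 3)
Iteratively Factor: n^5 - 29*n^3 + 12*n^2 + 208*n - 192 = (n - 3)*(n^4 + 3*n^3 - 20*n^2 - 48*n + 64) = (n - 3)*(n + 4)*(n^3 - n^2 - 16*n + 16) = (n - 4)*(n - 3)*(n + 4)*(n^2 + 3*n - 4) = (n - 4)*(n - 3)*(n + 4)^2*(n - 1)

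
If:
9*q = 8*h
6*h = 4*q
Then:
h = 0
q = 0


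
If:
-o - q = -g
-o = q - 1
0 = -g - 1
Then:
No Solution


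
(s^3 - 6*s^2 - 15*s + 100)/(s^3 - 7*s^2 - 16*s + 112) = (s^2 - 10*s + 25)/(s^2 - 11*s + 28)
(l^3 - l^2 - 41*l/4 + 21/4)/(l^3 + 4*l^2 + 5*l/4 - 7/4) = (2*l^2 - l - 21)/(2*l^2 + 9*l + 7)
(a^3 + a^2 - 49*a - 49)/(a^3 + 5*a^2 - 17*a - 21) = (a - 7)/(a - 3)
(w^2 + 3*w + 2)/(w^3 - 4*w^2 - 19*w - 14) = 1/(w - 7)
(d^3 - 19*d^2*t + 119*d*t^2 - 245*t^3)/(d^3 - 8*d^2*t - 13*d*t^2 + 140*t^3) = (d - 7*t)/(d + 4*t)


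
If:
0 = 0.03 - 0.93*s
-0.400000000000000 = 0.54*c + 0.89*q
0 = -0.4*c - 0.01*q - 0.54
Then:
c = -1.36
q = 0.38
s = 0.03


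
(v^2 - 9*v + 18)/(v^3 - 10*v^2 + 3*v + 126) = (v - 3)/(v^2 - 4*v - 21)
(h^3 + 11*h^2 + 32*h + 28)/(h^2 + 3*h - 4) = (h^3 + 11*h^2 + 32*h + 28)/(h^2 + 3*h - 4)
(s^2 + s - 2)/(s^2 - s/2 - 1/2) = 2*(s + 2)/(2*s + 1)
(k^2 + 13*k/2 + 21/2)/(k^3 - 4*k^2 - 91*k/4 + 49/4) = 2*(k + 3)/(2*k^2 - 15*k + 7)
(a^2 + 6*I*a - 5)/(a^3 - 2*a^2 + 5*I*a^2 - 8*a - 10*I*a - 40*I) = (a + I)/(a^2 - 2*a - 8)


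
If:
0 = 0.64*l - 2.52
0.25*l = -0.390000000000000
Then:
No Solution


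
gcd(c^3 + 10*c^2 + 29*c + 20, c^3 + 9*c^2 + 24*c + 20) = c + 5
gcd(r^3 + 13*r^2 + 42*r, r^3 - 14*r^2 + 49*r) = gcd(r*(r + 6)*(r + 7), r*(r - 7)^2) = r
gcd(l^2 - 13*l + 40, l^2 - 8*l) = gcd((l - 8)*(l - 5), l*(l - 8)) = l - 8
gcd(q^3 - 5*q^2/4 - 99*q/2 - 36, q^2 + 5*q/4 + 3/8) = q + 3/4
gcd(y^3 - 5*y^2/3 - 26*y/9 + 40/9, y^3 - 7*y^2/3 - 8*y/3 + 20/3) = y^2 - y/3 - 10/3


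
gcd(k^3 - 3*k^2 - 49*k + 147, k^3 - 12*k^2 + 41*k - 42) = k^2 - 10*k + 21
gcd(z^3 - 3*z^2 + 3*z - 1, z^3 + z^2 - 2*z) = z - 1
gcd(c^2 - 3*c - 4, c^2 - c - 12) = c - 4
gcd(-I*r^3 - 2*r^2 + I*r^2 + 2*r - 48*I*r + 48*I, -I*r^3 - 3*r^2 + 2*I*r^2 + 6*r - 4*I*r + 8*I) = 1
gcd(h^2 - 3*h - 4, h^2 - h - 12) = h - 4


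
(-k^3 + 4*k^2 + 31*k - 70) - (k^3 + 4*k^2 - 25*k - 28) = -2*k^3 + 56*k - 42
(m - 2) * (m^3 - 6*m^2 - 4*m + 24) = m^4 - 8*m^3 + 8*m^2 + 32*m - 48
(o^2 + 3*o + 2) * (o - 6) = o^3 - 3*o^2 - 16*o - 12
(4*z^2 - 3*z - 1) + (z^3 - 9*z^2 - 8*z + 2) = z^3 - 5*z^2 - 11*z + 1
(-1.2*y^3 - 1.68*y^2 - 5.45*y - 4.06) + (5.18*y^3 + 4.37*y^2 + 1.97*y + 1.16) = 3.98*y^3 + 2.69*y^2 - 3.48*y - 2.9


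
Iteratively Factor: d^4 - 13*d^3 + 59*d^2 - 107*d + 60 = (d - 4)*(d^3 - 9*d^2 + 23*d - 15) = (d - 4)*(d - 3)*(d^2 - 6*d + 5) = (d - 4)*(d - 3)*(d - 1)*(d - 5)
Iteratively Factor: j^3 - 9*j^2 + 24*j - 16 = (j - 4)*(j^2 - 5*j + 4) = (j - 4)*(j - 1)*(j - 4)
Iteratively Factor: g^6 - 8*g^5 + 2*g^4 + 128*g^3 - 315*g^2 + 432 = (g - 4)*(g^5 - 4*g^4 - 14*g^3 + 72*g^2 - 27*g - 108) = (g - 4)*(g - 3)*(g^4 - g^3 - 17*g^2 + 21*g + 36) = (g - 4)*(g - 3)*(g + 4)*(g^3 - 5*g^2 + 3*g + 9) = (g - 4)*(g - 3)^2*(g + 4)*(g^2 - 2*g - 3) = (g - 4)*(g - 3)^3*(g + 4)*(g + 1)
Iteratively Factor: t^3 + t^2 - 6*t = (t - 2)*(t^2 + 3*t) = (t - 2)*(t + 3)*(t)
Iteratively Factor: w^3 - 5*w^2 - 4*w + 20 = (w + 2)*(w^2 - 7*w + 10) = (w - 5)*(w + 2)*(w - 2)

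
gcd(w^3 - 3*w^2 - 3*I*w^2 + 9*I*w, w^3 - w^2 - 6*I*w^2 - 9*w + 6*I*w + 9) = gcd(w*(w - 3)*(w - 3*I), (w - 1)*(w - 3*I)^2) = w - 3*I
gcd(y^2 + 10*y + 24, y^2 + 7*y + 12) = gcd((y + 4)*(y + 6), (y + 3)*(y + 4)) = y + 4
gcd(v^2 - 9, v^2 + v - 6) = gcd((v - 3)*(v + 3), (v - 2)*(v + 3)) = v + 3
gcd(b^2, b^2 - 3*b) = b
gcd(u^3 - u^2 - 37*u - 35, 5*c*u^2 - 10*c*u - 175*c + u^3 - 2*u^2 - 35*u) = u^2 - 2*u - 35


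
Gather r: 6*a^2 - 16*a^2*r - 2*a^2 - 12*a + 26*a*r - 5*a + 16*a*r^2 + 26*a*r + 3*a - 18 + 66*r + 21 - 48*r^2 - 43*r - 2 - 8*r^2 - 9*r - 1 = 4*a^2 - 14*a + r^2*(16*a - 56) + r*(-16*a^2 + 52*a + 14)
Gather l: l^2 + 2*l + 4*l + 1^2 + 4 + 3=l^2 + 6*l + 8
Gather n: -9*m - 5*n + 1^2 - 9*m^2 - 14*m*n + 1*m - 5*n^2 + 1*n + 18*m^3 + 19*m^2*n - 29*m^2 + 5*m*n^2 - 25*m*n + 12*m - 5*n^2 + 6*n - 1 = 18*m^3 - 38*m^2 + 4*m + n^2*(5*m - 10) + n*(19*m^2 - 39*m + 2)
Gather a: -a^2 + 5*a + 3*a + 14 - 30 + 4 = -a^2 + 8*a - 12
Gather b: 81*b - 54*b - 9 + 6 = 27*b - 3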